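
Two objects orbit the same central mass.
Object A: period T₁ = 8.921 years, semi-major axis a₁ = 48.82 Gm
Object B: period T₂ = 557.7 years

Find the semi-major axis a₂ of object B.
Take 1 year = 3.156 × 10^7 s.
T₁ = 8.921 years = 2.81547 × 10^8 s
T₂ = 557.7 years = 1.7601 × 10^10 s
a₁ = 48.82 Gm = 4.882 × 10^10 m
Kepler's third law: (T₂/T₁)² = (a₂/a₁)³  ⇒  a₂ = a₁ (T₂/T₁)^(2/3)
T₂/T₁ = 62.5154
(T₂/T₁)^(2/3) = 15.7516
a₂ = 4.882 × 10^10 m × 15.7516 = 7.68993 × 10^11 m ≈ 769 Gm

Final answer: a₂ = 769 Gm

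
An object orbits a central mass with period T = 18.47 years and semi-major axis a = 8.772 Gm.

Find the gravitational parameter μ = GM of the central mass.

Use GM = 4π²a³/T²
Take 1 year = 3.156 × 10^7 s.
T = 18.47 years = 5.82913 × 10^8 s
a = 8.772 Gm = 8.772 × 10^9 m
a³ = 6.74988 × 10^29 m³
T² = 3.39788 × 10^17 s²
GM = 4π² × (6.74988 × 10^29) / (3.39788 × 10^17) = 7.84238 × 10^13 m³/s²
GM ≈ 7.842 × 10^13 m³/s²

Final answer: GM = 7.842 × 10^13 m³/s²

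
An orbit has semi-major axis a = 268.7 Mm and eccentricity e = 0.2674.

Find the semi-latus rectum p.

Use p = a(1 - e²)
a = 268.7 Mm = 2.687 × 10^8 m
e = 0.2674,  e² = 0.0715028,  1 − e² = 0.928497
p = a(1 − e²) = 2.687 × 10^8 m × 0.928497 = 2.49487 × 10^8 m ≈ 249.5 Mm

Final answer: p = 249.5 Mm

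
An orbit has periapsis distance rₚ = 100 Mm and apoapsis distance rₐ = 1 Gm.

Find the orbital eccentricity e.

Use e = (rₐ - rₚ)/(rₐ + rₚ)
rₚ = 100 Mm = 1 × 10^8 m
rₐ = 1 Gm = 1 × 10^9 m
rₐ − rₚ = 9 × 10^8 m
rₐ + rₚ = 1.1 × 10^9 m
e = (rₐ − rₚ)/(rₐ + rₚ) = 0.818182

Final answer: e = 0.8182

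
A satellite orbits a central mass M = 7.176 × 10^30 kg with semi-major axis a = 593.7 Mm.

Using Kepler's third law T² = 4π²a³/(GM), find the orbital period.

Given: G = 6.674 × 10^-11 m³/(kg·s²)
M = 7.176 × 10^30 kg
GM = G × M = 6.674 × 10^-11 × 7.176 × 10^30 = 4.78926 × 10^20 m³/s²
a = 593.7 Mm = 5.937 × 10^8 m
a³ = 2.09267 × 10^26 m³
T = 2π √(a³/GM) = 2π √((2.09267 × 10^26) / (4.78926 × 10^20)) = 2π × 661.023 s
T = 4153.33 s ≈ 1.154 hours

Final answer: 1.154 hours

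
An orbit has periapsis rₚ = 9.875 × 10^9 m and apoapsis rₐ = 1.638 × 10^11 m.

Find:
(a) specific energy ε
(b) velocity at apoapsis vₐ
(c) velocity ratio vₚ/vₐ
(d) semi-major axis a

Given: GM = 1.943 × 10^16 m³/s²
rₚ = 9.875 × 10^9 m
rₐ = 1.638 × 10^11 m
GM = 1.943 × 10^16 m³/s²
a = (rₚ + rₐ)/2 = 8.68375 × 10^10 m
e = (rₐ − rₚ)/(rₐ + rₚ) = (1.53925 × 10^11) / (1.73675 × 10^11) = 0.886282
(a) 2a = 1.73675 × 10^11 m;  ε = −GM/(2a) = -111876 J/kg ≈ -111.9 kJ/kg
(b) vₐ² = GM (2/rₐ − 1/a) = 1.943 × 10^16 × (1.221 × 10^-11 − 1.15158 × 10^-11) = 13489.3 m²/s²;  vₐ = 116.143 m/s ≈ 116.1 m/s
(c) vₚ/vₐ = rₐ/rₚ (angular momentum) = (1.638 × 10^11) / (9.875 × 10^9) = 16.5873 ≈ 16.59
(d) a = 8.68375 × 10^10 m ≈ 8.684 × 10^10 m

Final answer:
(a) specific energy ε = -111.9 kJ/kg
(b) velocity at apoapsis vₐ = 116.1 m/s
(c) velocity ratio vₚ/vₐ = 16.59
(d) semi-major axis a = 8.684 × 10^10 m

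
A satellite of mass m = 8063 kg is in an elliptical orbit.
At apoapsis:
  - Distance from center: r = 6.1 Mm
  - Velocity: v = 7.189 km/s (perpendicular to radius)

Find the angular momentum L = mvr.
r = 6.1 Mm = 6.1 × 10^6 m
v = 7.189 km/s = 7189 m/s
vr = 7189 × 6.1 × 10^6 = 4.38529 × 10^10 m²/s
L = m × vr = 8063 × 4.38529 × 10^10 = 3.53586 × 10^14 kg·m²/s ≈ 3.536 × 10^14 kg·m²/s

Final answer: L = 3.536 × 10^14 kg·m²/s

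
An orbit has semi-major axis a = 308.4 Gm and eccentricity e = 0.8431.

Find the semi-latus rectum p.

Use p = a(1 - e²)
a = 308.4 Gm = 3.084 × 10^11 m
e = 0.8431,  e² = 0.710818,  1 − e² = 0.289182
p = a(1 − e²) = 3.084 × 10^11 m × 0.289182 = 8.91838 × 10^10 m ≈ 89.18 Gm

Final answer: p = 89.18 Gm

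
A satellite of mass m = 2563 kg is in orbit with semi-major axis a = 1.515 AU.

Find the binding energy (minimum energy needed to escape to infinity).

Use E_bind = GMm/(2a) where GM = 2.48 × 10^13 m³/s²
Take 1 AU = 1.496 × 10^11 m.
a = 1.515 AU = 2.26644 × 10^11 m
GM = 2.48 × 10^13 m³/s²
m = 2563 kg
GMm = 2.48 × 10^13 × 2563 = 6.35624 × 10^16 m³·kg/s²
2a = 4.53288 × 10^11 m
E_bind = GMm/(2a) = 140225 J ≈ 140.2 kJ

Final answer: 140.2 kJ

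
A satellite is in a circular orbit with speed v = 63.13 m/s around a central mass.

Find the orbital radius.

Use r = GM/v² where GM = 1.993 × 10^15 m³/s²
v = 63.13 m/s
GM = 1.993 × 10^15 m³/s²
v² = 3985.4 m²/s²
r = GM/v² = (1.993 × 10^15) / 3985.4 = 5.00076 × 10^11 m ≈ 500.1 Gm

Final answer: 500.1 Gm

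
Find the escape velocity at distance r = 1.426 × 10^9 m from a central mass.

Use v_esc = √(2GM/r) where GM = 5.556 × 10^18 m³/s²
r = 1.426 × 10^9 m
GM = 5.556 × 10^18 m³/s²
2GM/r = 2 × (5.556 × 10^18) / (1.426 × 10^9) = 7.79243 × 10^9 m²/s²
v_esc = √(2GM/r) = 88274.7 m/s ≈ 88.27 km/s

Final answer: 88.27 km/s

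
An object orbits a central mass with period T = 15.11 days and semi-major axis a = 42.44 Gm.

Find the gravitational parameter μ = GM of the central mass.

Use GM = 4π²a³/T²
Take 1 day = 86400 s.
T = 15.11 days = 1.3055 × 10^6 s
a = 42.44 Gm = 4.244 × 10^10 m
a³ = 7.6441 × 10^31 m³
T² = 1.70434 × 10^12 s²
GM = 4π² × (7.6441 × 10^31) / (1.70434 × 10^12) = 1.77064 × 10^21 m³/s²
GM ≈ 1.771 × 10^21 m³/s²

Final answer: GM = 1.771 × 10^21 m³/s²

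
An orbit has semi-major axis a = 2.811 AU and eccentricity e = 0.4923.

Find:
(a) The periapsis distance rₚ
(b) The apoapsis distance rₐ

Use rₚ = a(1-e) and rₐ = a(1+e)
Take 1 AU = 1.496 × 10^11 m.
a = 2.811 AU = 4.20526 × 10^11 m
e = 0.4923:  1 − e = 0.5077,  1 + e = 1.4923
(a) rₚ = a(1 − e) = 4.20526 × 10^11 m × 0.5077 = 2.13501 × 10^11 m ≈ 1.427 AU
(b) rₐ = a(1 + e) = 4.20526 × 10^11 m × 1.4923 = 6.2755 × 10^11 m ≈ 4.195 AU

Final answer:
(a) rₚ = 1.427 AU
(b) rₐ = 4.195 AU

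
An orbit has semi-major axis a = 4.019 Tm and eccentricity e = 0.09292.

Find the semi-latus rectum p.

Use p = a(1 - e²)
a = 4.019 Tm = 4.019 × 10^12 m
e = 0.09292,  e² = 0.00863413,  1 − e² = 0.991366
p = a(1 − e²) = 4.019 × 10^12 m × 0.991366 = 3.9843 × 10^12 m ≈ 3.984 Tm

Final answer: p = 3.984 Tm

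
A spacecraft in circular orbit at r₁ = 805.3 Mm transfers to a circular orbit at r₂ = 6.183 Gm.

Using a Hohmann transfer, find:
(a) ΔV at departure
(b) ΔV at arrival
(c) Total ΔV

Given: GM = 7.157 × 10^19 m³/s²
r₁ = 805.3 Mm = 8.053 × 10^8 m
r₂ = 6.183 Gm = 6.183 × 10^9 m
GM = 7.157 × 10^19 m³/s²
Transfer ellipse: a_t = (r₁ + r₂)/2 = 3.49415 × 10^9 m
Circular speed at r₁: v₁ = √(GM/r₁) = 298117 m/s
Transfer speed at r₁ (periapsis): v₁ₜ = √(GM(2/r₁ − 1/a_t)) = 396566 m/s
(a) ΔV₁ = v₁ₜ − v₁ = 98449.1 m/s ≈ 98.45 km/s
Circular speed at r₂: v₂ = √(GM/r₂) = 107589 m/s
Transfer speed at r₂ (apoapsis): v₂ₜ = √(GM(2/r₂ − 1/a_t)) = 51650.4 m/s
(b) ΔV₂ = v₂ − v₂ₜ = 55938.1 m/s ≈ 55.94 km/s
(c) ΔV_total = ΔV₁ + ΔV₂ = 154387 m/s ≈ 154.4 km/s

Final answer:
(a) ΔV₁ = 98.45 km/s
(b) ΔV₂ = 55.94 km/s
(c) ΔV_total = 154.4 km/s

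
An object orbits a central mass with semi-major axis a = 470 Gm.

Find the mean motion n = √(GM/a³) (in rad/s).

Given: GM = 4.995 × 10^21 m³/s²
a = 470 Gm = 4.7 × 10^11 m
GM = 4.995 × 10^21 m³/s²
a³ = 1.03823 × 10^35 m³
GM/a³ = (4.995 × 10^21) / (1.03823 × 10^35) = 4.81107 × 10^-14 s⁻²
n = √(GM/a³) = 2.19342 × 10^-7 rad/s ≈ 2.193 × 10^-7 rad/s

Final answer: n = 2.193 × 10^-7 rad/s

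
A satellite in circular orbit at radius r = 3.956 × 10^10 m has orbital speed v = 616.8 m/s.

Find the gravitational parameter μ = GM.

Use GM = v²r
r = 3.956 × 10^10 m
v = 616.8 m/s
v² = 380442 m²/s²
GM = v²r = 380442 × 3.956 × 10^10 = 1.50503 × 10^16 m³/s²
GM ≈ 1.505 × 10^16 m³/s²

Final answer: GM = 1.505 × 10^16 m³/s²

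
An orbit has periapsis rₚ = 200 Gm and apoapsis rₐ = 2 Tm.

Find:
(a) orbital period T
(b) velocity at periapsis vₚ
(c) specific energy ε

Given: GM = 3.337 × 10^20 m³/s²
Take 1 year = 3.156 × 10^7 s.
rₚ = 200 Gm = 2 × 10^11 m
rₐ = 2 Tm = 2 × 10^12 m
GM = 3.337 × 10^20 m³/s²
a = (rₚ + rₐ)/2 = 1.1 × 10^12 m
e = (rₐ − rₚ)/(rₐ + rₚ) = (1.8 × 10^12) / (2.2 × 10^12) = 0.818182
(a) a³ = 1.331 × 10^36 m³;  T = 2π √(a³/GM) = 2π × 6.31555 × 10^7 s = 3.96817 × 10^8 s ≈ 12.57 years
(b) vₚ² = GM (2/rₚ − 1/a) = 3.337 × 10^20 × (1 × 10^-11 − 9.09091 × 10^-13) = 3.03364 × 10^9 m²/s²;  vₚ = 55078.5 m/s ≈ 55.08 km/s
(c) 2a = 2.2 × 10^12 m;  ε = −GM/(2a) = -1.51682 × 10^8 J/kg ≈ -151.7 MJ/kg

Final answer:
(a) orbital period T = 12.57 years
(b) velocity at periapsis vₚ = 55.08 km/s
(c) specific energy ε = -151.7 MJ/kg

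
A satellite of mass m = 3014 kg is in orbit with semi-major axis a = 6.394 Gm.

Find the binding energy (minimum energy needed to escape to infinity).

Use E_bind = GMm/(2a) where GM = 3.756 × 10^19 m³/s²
a = 6.394 Gm = 6.394 × 10^9 m
GM = 3.756 × 10^19 m³/s²
m = 3014 kg
GMm = 3.756 × 10^19 × 3014 = 1.13206 × 10^23 m³·kg/s²
2a = 1.2788 × 10^10 m
E_bind = GMm/(2a) = 8.85251 × 10^12 J ≈ 8.853 TJ

Final answer: 8.853 TJ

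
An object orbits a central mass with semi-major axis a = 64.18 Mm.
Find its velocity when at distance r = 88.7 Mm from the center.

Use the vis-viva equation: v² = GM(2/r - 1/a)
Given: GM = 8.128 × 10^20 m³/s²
a = 64.18 Mm = 6.418 × 10^7 m
r = 88.7 Mm = 8.87 × 10^7 m
GM = 8.128 × 10^20 m³/s²
2/r − 1/a = 2.25479 × 10^-8 − 1.55812 × 10^-8 = 6.96674 × 10^-9 m⁻¹
v² = GM (2/r − 1/a) = 5.66256 × 10^12 m²/s²
v = 2.37961 × 10^6 m/s ≈ 2380 km/s

Final answer: 2380 km/s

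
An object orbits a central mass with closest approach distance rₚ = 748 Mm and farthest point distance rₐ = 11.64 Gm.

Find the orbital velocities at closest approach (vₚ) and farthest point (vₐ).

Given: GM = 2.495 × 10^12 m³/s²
rₚ = 748 Mm = 7.48 × 10^8 m
rₐ = 11.64 Gm = 1.164 × 10^10 m
GM = 2.495 × 10^12 m³/s²
a = (rₚ + rₐ)/2 = 6.194 × 10^9 m
Vis-viva: v² = GM (2/r − 1/a)
vₚ² = 2.495 × 10^12 × (2.6738 × 10^-9 − 1.61447 × 10^-10) = 6268.31 m²/s²
vₚ = 79.1727 m/s ≈ 79.17 m/s
vₐ² = 2.495 × 10^12 × (1.71821 × 10^-10 − 1.61447 × 10^-10) = 25.885 m²/s²
vₐ = 5.08773 m/s ≈ 5.088 m/s

Final answer: vₚ = 79.17 m/s, vₐ = 5.088 m/s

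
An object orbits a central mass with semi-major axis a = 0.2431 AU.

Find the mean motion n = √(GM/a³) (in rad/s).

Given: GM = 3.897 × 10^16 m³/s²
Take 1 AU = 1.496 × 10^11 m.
a = 0.2431 AU = 3.63678 × 10^10 m
GM = 3.897 × 10^16 m³/s²
a³ = 4.81005 × 10^31 m³
GM/a³ = (3.897 × 10^16) / (4.81005 × 10^31) = 8.10179 × 10^-16 s⁻²
n = √(GM/a³) = 2.84636 × 10^-8 rad/s ≈ 2.846 × 10^-8 rad/s

Final answer: n = 2.846 × 10^-8 rad/s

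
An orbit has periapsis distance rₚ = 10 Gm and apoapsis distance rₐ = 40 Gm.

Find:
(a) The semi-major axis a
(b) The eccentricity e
rₚ = 10 Gm = 1 × 10^10 m
rₐ = 40 Gm = 4 × 10^10 m
(a) a = (rₚ + rₐ)/2 = 2.5 × 10^10 m ≈ 25 Gm
(b) e = (rₐ − rₚ)/(rₐ + rₚ) = (3 × 10^10) / (5 × 10^10) = 0.6

Final answer:
(a) a = 25 Gm
(b) e = 0.6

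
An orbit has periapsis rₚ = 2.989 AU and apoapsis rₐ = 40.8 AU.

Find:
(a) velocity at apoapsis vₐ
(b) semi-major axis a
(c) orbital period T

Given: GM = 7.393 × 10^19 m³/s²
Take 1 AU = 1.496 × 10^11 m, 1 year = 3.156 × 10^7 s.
rₚ = 2.989 AU = 4.47154 × 10^11 m
rₐ = 40.8 AU = 6.10368 × 10^12 m
GM = 7.393 × 10^19 m³/s²
a = (rₚ + rₐ)/2 = 3.27542 × 10^12 m
e = (rₐ − rₚ)/(rₐ + rₚ) = (5.65653 × 10^12) / (6.55083 × 10^12) = 0.863482
(a) vₐ² = GM (2/rₐ − 1/a) = 7.393 × 10^19 × (3.27671 × 10^-13 − 3.05305 × 10^-13) = 1.65356 × 10^6 m²/s²;  vₐ = 1285.91 m/s ≈ 0.2713 AU/year
(b) a = 3.27542 × 10^12 m ≈ 21.89 AU
(c) a³ = 3.51398 × 10^37 m³;  T = 2π √(a³/GM) = 2π × 6.89429 × 10^8 s = 4.33181 × 10^9 s ≈ 137.3 years

Final answer:
(a) velocity at apoapsis vₐ = 0.2713 AU/year
(b) semi-major axis a = 21.89 AU
(c) orbital period T = 137.3 years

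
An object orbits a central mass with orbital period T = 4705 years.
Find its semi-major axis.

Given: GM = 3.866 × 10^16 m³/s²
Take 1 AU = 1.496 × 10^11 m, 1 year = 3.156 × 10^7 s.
T = 4705 years = 1.4849 × 10^11 s
GM = 3.866 × 10^16 m³/s²
Kepler's third law: a³ = GM T² / (4π²)
T² = 2.20492 × 10^22 s²
a³ = (3.866 × 10^16) × (2.20492 × 10^22) / (4π²) = 2.15921 × 10^37 m³
a = (a³)^(1/3) = 2.78461 × 10^12 m ≈ 18.61 AU

Final answer: 18.61 AU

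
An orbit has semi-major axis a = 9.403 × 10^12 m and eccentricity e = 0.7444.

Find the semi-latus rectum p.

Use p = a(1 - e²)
a = 9.403 × 10^12 m
e = 0.7444,  e² = 0.554131,  1 − e² = 0.445869
p = a(1 − e²) = 9.403 × 10^12 m × 0.445869 = 4.1925 × 10^12 m ≈ 4.193 × 10^12 m

Final answer: p = 4.193 × 10^12 m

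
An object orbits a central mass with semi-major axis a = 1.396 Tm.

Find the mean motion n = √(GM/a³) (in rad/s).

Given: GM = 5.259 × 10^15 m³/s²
a = 1.396 Tm = 1.396 × 10^12 m
GM = 5.259 × 10^15 m³/s²
a³ = 2.72055 × 10^36 m³
GM/a³ = (5.259 × 10^15) / (2.72055 × 10^36) = 1.93307 × 10^-21 s⁻²
n = √(GM/a³) = 4.39667 × 10^-11 rad/s ≈ 4.397 × 10^-11 rad/s

Final answer: n = 4.397 × 10^-11 rad/s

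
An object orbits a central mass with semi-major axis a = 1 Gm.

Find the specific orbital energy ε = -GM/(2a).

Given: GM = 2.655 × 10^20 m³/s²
a = 1 Gm = 1 × 10^9 m
GM = 2.655 × 10^20 m³/s²
2a = 2 × 10^9 m
ε = −GM/(2a) = -1.3275 × 10^11 J/kg ≈ -132.7 GJ/kg

Final answer: -132.7 GJ/kg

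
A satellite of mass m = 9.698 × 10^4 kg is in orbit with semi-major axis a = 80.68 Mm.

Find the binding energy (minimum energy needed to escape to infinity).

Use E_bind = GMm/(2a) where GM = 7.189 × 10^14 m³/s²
a = 80.68 Mm = 8.068 × 10^7 m
GM = 7.189 × 10^14 m³/s²
m = 9.698 × 10^4 kg
GMm = 7.189 × 10^14 × 96980 = 6.97189 × 10^19 m³·kg/s²
2a = 1.6136 × 10^8 m
E_bind = GMm/(2a) = 4.32071 × 10^11 J ≈ 432.1 GJ

Final answer: 432.1 GJ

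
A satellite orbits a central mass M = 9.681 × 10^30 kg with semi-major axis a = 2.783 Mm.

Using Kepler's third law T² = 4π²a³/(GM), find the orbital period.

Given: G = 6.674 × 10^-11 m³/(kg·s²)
M = 9.681 × 10^30 kg
GM = G × M = 6.674 × 10^-11 × 9.681 × 10^30 = 6.4611 × 10^20 m³/s²
a = 2.783 Mm = 2.783 × 10^6 m
a³ = 2.15546 × 10^19 m³
T = 2π √(a³/GM) = 2π √((2.15546 × 10^19) / (6.4611 × 10^20)) = 2π × 0.182649 s
T = 1.14762 s ≈ 1.148 seconds

Final answer: 1.148 seconds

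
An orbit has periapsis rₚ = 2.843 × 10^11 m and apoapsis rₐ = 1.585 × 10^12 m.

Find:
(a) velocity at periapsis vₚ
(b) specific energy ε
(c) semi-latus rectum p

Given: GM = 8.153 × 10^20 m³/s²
rₚ = 2.843 × 10^11 m
rₐ = 1.585 × 10^12 m
GM = 8.153 × 10^20 m³/s²
a = (rₚ + rₐ)/2 = 9.3465 × 10^11 m
e = (rₐ − rₚ)/(rₐ + rₚ) = (1.3007 × 10^12) / (1.8693 × 10^12) = 0.695822
(a) vₚ² = GM (2/rₚ − 1/a) = 8.153 × 10^20 × (7.03482 × 10^-12 − 1.06992 × 10^-12) = 4.86319 × 10^9 m²/s²;  vₚ = 69736.5 m/s ≈ 69.74 km/s
(b) 2a = 1.8693 × 10^12 m;  ε = −GM/(2a) = -4.36153 × 10^8 J/kg ≈ -436.2 MJ/kg
(c) 1 − e² = 0.515832;  p = a(1 − e²) = 9.3465 × 10^11 × 0.515832 = 4.82122 × 10^11 m ≈ 4.821 × 10^11 m

Final answer:
(a) velocity at periapsis vₚ = 69.74 km/s
(b) specific energy ε = -436.2 MJ/kg
(c) semi-latus rectum p = 4.821 × 10^11 m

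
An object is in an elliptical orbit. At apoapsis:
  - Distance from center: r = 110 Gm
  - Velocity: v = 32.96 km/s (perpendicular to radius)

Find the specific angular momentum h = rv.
r = 110 Gm = 1.1 × 10^11 m
v = 32.96 km/s = 32960 m/s
h = rv = 1.1 × 10^11 × 32960 = 3.6256 × 10^15 m²/s ≈ 3.626 × 10^15 m²/s

Final answer: h = 3.626 × 10^15 m²/s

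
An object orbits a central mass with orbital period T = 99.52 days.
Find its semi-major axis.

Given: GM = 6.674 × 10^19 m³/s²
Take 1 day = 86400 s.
T = 99.52 days = 8.59853 × 10^6 s
GM = 6.674 × 10^19 m³/s²
Kepler's third law: a³ = GM T² / (4π²)
T² = 7.39347 × 10^13 s²
a³ = (6.674 × 10^19) × (7.39347 × 10^13) / (4π²) = 1.2499 × 10^32 m³
a = (a³)^(1/3) = 4.99986 × 10^10 m ≈ 50 Gm

Final answer: 50 Gm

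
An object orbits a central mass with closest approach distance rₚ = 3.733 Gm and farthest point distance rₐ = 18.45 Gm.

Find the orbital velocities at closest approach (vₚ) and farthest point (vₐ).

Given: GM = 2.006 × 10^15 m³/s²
rₚ = 3.733 Gm = 3.733 × 10^9 m
rₐ = 18.45 Gm = 1.845 × 10^10 m
GM = 2.006 × 10^15 m³/s²
a = (rₚ + rₐ)/2 = 1.10915 × 10^10 m
Vis-viva: v² = GM (2/r − 1/a)
vₚ² = 2.006 × 10^15 × (5.35762 × 10^-10 − 9.01591 × 10^-11) = 893880 m²/s²
vₚ = 945.452 m/s ≈ 945.5 m/s
vₐ² = 2.006 × 10^15 × (1.08401 × 10^-10 − 9.01591 × 10^-11) = 36593.4 m²/s²
vₐ = 191.294 m/s ≈ 191.3 m/s

Final answer: vₚ = 945.5 m/s, vₐ = 191.3 m/s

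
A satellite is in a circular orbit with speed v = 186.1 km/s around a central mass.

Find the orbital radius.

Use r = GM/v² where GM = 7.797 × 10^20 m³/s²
v = 186.1 km/s = 186100 m/s
GM = 7.797 × 10^20 m³/s²
v² = 3.46332 × 10^10 m²/s²
r = GM/v² = (7.797 × 10^20) / (3.46332 × 10^10) = 2.25131 × 10^10 m ≈ 22.51 Gm

Final answer: 22.51 Gm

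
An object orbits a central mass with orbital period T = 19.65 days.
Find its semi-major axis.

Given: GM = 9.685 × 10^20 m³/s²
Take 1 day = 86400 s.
T = 19.65 days = 1.69776 × 10^6 s
GM = 9.685 × 10^20 m³/s²
Kepler's third law: a³ = GM T² / (4π²)
T² = 2.88239 × 10^12 s²
a³ = (9.685 × 10^20) × (2.88239 × 10^12) / (4π²) = 7.07119 × 10^31 m³
a = (a³)^(1/3) = 4.13521 × 10^10 m ≈ 41.35 Gm

Final answer: 41.35 Gm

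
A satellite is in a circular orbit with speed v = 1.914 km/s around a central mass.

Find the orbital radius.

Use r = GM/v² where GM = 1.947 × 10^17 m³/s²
v = 1.914 km/s = 1914 m/s
GM = 1.947 × 10^17 m³/s²
v² = 3.6634 × 10^6 m²/s²
r = GM/v² = (1.947 × 10^17) / (3.6634 × 10^6) = 5.31474 × 10^10 m ≈ 5.315 × 10^10 m

Final answer: 5.315 × 10^10 m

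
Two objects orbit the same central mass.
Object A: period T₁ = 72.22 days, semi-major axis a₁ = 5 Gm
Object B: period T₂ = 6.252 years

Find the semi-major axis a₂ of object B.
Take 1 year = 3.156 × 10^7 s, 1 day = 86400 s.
T₁ = 72.22 days = 6.23981 × 10^6 s
T₂ = 6.252 years = 1.97313 × 10^8 s
a₁ = 5 Gm = 5 × 10^9 m
Kepler's third law: (T₂/T₁)² = (a₂/a₁)³  ⇒  a₂ = a₁ (T₂/T₁)^(2/3)
T₂/T₁ = 31.6217
(T₂/T₁)^(2/3) = 9.99977
a₂ = 5 × 10^9 m × 9.99977 = 4.99988 × 10^10 m ≈ 50 Gm

Final answer: a₂ = 50 Gm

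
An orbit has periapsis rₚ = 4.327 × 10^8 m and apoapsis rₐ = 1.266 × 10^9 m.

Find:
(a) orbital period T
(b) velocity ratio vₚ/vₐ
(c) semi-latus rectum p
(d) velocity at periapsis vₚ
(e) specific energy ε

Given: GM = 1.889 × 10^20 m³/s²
rₚ = 4.327 × 10^8 m
rₐ = 1.266 × 10^9 m
GM = 1.889 × 10^20 m³/s²
a = (rₚ + rₐ)/2 = 8.4935 × 10^8 m
e = (rₐ − rₚ)/(rₐ + rₚ) = (8.333 × 10^8) / (1.6987 × 10^9) = 0.490552
(a) a³ = 6.12717 × 10^26 m³;  T = 2π √(a³/GM) = 2π × 1801 s = 11316 s ≈ 3.143 hours
(b) vₚ/vₐ = rₐ/rₚ (angular momentum) = (1.266 × 10^9) / (4.327 × 10^8) = 2.92581 ≈ 2.926
(c) 1 − e² = 0.759359;  p = a(1 − e²) = 8.4935 × 10^8 × 0.759359 = 6.44962 × 10^8 m ≈ 6.45 × 10^8 m
(d) vₚ² = GM (2/rₚ − 1/a) = 1.889 × 10^20 × (4.62214 × 10^-9 − 1.17737 × 10^-9) = 6.50717 × 10^11 m²/s²;  vₚ = 806670 m/s ≈ 806.7 km/s
(e) 2a = 1.6987 × 10^9 m;  ε = −GM/(2a) = -1.11203 × 10^11 J/kg ≈ -111.2 GJ/kg

Final answer:
(a) orbital period T = 3.143 hours
(b) velocity ratio vₚ/vₐ = 2.926
(c) semi-latus rectum p = 6.45 × 10^8 m
(d) velocity at periapsis vₚ = 806.7 km/s
(e) specific energy ε = -111.2 GJ/kg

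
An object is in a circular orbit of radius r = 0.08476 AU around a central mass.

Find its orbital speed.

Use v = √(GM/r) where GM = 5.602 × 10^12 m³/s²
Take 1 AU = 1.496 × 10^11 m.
r = 0.08476 AU = 1.26801 × 10^10 m
GM = 5.602 × 10^12 m³/s²
GM/r = (5.602 × 10^12) / (1.26801 × 10^10) = 441.795 m²/s²
v = √(GM/r) = 21.0189 m/s ≈ 21.02 m/s

Final answer: 21.02 m/s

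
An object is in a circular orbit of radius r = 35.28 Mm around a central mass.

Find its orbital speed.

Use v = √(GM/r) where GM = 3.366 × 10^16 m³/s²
r = 35.28 Mm = 3.528 × 10^7 m
GM = 3.366 × 10^16 m³/s²
GM/r = (3.366 × 10^16) / (3.528 × 10^7) = 9.54082 × 10^8 m²/s²
v = √(GM/r) = 30888.2 m/s ≈ 30.89 km/s

Final answer: 30.89 km/s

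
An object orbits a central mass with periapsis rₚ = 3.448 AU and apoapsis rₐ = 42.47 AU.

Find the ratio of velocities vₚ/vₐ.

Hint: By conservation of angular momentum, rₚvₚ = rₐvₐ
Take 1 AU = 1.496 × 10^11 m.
rₚ = 3.448 AU = 5.15821 × 10^11 m
rₐ = 42.47 AU = 6.35351 × 10^12 m
rₚvₚ = rₐvₐ  ⇒  vₚ/vₐ = rₐ/rₚ
vₚ/vₐ = (6.35351 × 10^12) / (5.15821 × 10^11) = 12.3173

Final answer: vₚ/vₐ = 12.32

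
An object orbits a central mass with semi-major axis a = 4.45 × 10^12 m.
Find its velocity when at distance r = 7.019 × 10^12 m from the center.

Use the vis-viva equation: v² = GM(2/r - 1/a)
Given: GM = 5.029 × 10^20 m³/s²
a = 4.45 × 10^12 m
r = 7.019 × 10^12 m
GM = 5.029 × 10^20 m³/s²
2/r − 1/a = 2.84941 × 10^-13 − 2.24719 × 10^-13 = 6.02218 × 10^-14 m⁻¹
v² = GM (2/r − 1/a) = 3.02855 × 10^7 m²/s²
v = 5503.23 m/s ≈ 5.503 km/s

Final answer: 5.503 km/s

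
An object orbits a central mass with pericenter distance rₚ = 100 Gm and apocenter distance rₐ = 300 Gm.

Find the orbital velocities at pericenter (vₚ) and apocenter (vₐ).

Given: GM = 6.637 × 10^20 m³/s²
rₚ = 100 Gm = 1 × 10^11 m
rₐ = 300 Gm = 3 × 10^11 m
GM = 6.637 × 10^20 m³/s²
a = (rₚ + rₐ)/2 = 2 × 10^11 m
Vis-viva: v² = GM (2/r − 1/a)
vₚ² = 6.637 × 10^20 × (2 × 10^-11 − 5 × 10^-12) = 9.9555 × 10^9 m²/s²
vₚ = 99777.3 m/s ≈ 99.78 km/s
vₐ² = 6.637 × 10^20 × (6.66667 × 10^-12 − 5 × 10^-12) = 1.10617 × 10^9 m²/s²
vₐ = 33259.1 m/s ≈ 33.26 km/s

Final answer: vₚ = 99.78 km/s, vₐ = 33.26 km/s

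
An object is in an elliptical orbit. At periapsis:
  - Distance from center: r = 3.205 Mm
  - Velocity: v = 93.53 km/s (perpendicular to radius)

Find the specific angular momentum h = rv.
r = 3.205 Mm = 3.205 × 10^6 m
v = 93.53 km/s = 93530 m/s
h = rv = 3.205 × 10^6 × 93530 = 2.99764 × 10^11 m²/s ≈ 2.998 × 10^11 m²/s

Final answer: h = 2.998 × 10^11 m²/s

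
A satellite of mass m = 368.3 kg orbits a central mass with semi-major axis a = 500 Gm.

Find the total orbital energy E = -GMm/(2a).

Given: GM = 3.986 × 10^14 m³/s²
a = 500 Gm = 5 × 10^11 m
GM = 3.986 × 10^14 m³/s²
2a = 1 × 10^12 m
GMm = 3.986 × 10^14 × 368.3 = 1.46804 × 10^17 m³·kg/s²
E = −GMm/(2a) = -146804 J ≈ -146.8 kJ

Final answer: -146.8 kJ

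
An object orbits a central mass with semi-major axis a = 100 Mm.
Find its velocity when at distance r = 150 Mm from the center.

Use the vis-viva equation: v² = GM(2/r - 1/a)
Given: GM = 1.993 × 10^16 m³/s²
a = 100 Mm = 1 × 10^8 m
r = 150 Mm = 1.5 × 10^8 m
GM = 1.993 × 10^16 m³/s²
2/r − 1/a = 1.33333 × 10^-8 − 1 × 10^-8 = 3.33333 × 10^-9 m⁻¹
v² = GM (2/r − 1/a) = 6.64333 × 10^7 m²/s²
v = 8150.66 m/s ≈ 8.151 km/s

Final answer: 8.151 km/s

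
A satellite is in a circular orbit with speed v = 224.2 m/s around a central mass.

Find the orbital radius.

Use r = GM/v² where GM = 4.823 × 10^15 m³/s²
v = 224.2 m/s
GM = 4.823 × 10^15 m³/s²
v² = 50265.6 m²/s²
r = GM/v² = (4.823 × 10^15) / 50265.6 = 9.59502 × 10^10 m ≈ 95.95 Gm

Final answer: 95.95 Gm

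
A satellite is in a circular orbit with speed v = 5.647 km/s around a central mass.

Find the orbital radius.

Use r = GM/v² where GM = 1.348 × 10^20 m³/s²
v = 5.647 km/s = 5647 m/s
GM = 1.348 × 10^20 m³/s²
v² = 3.18886 × 10^7 m²/s²
r = GM/v² = (1.348 × 10^20) / (3.18886 × 10^7) = 4.22721 × 10^12 m ≈ 4.227 Tm

Final answer: 4.227 Tm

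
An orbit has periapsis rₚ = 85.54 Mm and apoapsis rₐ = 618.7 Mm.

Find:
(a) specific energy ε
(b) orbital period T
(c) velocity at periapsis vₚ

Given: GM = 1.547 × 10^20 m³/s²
rₚ = 85.54 Mm = 8.554 × 10^7 m
rₐ = 618.7 Mm = 6.187 × 10^8 m
GM = 1.547 × 10^20 m³/s²
a = (rₚ + rₐ)/2 = 3.5212 × 10^8 m
e = (rₐ − rₚ)/(rₐ + rₚ) = (5.3316 × 10^8) / (7.0424 × 10^8) = 0.757071
(a) 2a = 7.0424 × 10^8 m;  ε = −GM/(2a) = -2.19669 × 10^11 J/kg ≈ -219.7 GJ/kg
(b) a³ = 4.36588 × 10^25 m³;  T = 2π √(a³/GM) = 2π × 531.24 s = 3337.88 s ≈ 55.63 minutes
(c) vₚ² = GM (2/rₚ − 1/a) = 1.547 × 10^20 × (2.33809 × 10^-8 − 2.83994 × 10^-9) = 3.17768 × 10^12 m²/s²;  vₚ = 1.78261 × 10^6 m/s ≈ 1783 km/s

Final answer:
(a) specific energy ε = -219.7 GJ/kg
(b) orbital period T = 55.63 minutes
(c) velocity at periapsis vₚ = 1783 km/s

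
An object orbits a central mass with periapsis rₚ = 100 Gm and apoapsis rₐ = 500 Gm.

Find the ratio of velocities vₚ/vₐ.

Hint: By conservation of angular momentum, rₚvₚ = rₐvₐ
rₚ = 100 Gm = 1 × 10^11 m
rₐ = 500 Gm = 5 × 10^11 m
rₚvₚ = rₐvₐ  ⇒  vₚ/vₐ = rₐ/rₚ
vₚ/vₐ = (5 × 10^11) / (1 × 10^11) = 5

Final answer: vₚ/vₐ = 5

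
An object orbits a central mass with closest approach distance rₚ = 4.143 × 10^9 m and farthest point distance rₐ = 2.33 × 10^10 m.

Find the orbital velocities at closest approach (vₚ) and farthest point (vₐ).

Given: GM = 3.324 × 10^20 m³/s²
rₚ = 4.143 × 10^9 m
rₐ = 2.33 × 10^10 m
GM = 3.324 × 10^20 m³/s²
a = (rₚ + rₐ)/2 = 1.37215 × 10^10 m
Vis-viva: v² = GM (2/r − 1/a)
vₚ² = 3.324 × 10^20 × (4.82742 × 10^-10 − 7.28783 × 10^-11) = 1.36239 × 10^11 m²/s²
vₚ = 369105 m/s ≈ 369.1 km/s
vₐ² = 3.324 × 10^20 × (8.58369 × 10^-11 − 7.28783 × 10^-11) = 4.30743 × 10^9 m²/s²
vₐ = 65631 m/s ≈ 65.63 km/s

Final answer: vₚ = 369.1 km/s, vₐ = 65.63 km/s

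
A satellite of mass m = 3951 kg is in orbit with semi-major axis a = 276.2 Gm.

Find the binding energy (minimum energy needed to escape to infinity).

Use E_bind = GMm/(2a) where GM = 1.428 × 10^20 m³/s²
a = 276.2 Gm = 2.762 × 10^11 m
GM = 1.428 × 10^20 m³/s²
m = 3951 kg
GMm = 1.428 × 10^20 × 3951 = 5.64203 × 10^23 m³·kg/s²
2a = 5.524 × 10^11 m
E_bind = GMm/(2a) = 1.02137 × 10^12 J ≈ 1.021 TJ

Final answer: 1.021 TJ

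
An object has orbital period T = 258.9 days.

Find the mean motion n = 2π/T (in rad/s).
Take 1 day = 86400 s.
T = 258.9 days = 2.2369 × 10^7 s
n = 2π / (2.2369 × 10^7 s) = 2.80889 × 10^-7 rad/s ≈ 2.809 × 10^-7 rad/s

Final answer: n = 2.809 × 10^-7 rad/s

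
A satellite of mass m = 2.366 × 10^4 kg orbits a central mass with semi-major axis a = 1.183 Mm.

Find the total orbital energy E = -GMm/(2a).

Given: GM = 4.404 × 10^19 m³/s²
a = 1.183 Mm = 1.183 × 10^6 m
GM = 4.404 × 10^19 m³/s²
2a = 2.366 × 10^6 m
GMm = 4.404 × 10^19 × 23660 = 1.04199 × 10^24 m³·kg/s²
E = −GMm/(2a) = -4.404 × 10^17 J ≈ -440.4 PJ

Final answer: -440.4 PJ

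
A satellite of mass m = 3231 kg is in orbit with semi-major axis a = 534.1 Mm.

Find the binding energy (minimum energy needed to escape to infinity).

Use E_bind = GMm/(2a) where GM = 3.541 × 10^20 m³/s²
a = 534.1 Mm = 5.341 × 10^8 m
GM = 3.541 × 10^20 m³/s²
m = 3231 kg
GMm = 3.541 × 10^20 × 3231 = 1.1441 × 10^24 m³·kg/s²
2a = 1.0682 × 10^9 m
E_bind = GMm/(2a) = 1.07105 × 10^15 J ≈ 1.071 PJ

Final answer: 1.071 PJ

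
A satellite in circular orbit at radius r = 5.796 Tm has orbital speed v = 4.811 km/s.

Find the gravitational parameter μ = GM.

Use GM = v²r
r = 5.796 Tm = 5.796 × 10^12 m
v = 4.811 km/s = 4811 m/s
v² = 2.31457 × 10^7 m²/s²
GM = v²r = 2.31457 × 10^7 × 5.796 × 10^12 = 1.34153 × 10^20 m³/s²
GM ≈ 1.342 × 10^20 m³/s²

Final answer: GM = 1.342 × 10^20 m³/s²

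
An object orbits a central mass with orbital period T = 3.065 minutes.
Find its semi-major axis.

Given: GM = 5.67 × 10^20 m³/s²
T = 3.065 minutes = 183.9 s
GM = 5.67 × 10^20 m³/s²
Kepler's third law: a³ = GM T² / (4π²)
T² = 33819.2 s²
a³ = (5.67 × 10^20) × 33819.2 / (4π²) = 4.85721 × 10^23 m³
a = (a³)^(1/3) = 7.86072 × 10^7 m ≈ 7.861 × 10^7 m

Final answer: 7.861 × 10^7 m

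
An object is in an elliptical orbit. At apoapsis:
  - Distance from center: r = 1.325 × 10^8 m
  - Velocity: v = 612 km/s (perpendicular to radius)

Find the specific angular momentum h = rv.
r = 1.325 × 10^8 m
v = 612 km/s = 612000 m/s
h = rv = 1.325 × 10^8 × 612000 = 8.109 × 10^13 m²/s ≈ 8.109 × 10^13 m²/s

Final answer: h = 8.109 × 10^13 m²/s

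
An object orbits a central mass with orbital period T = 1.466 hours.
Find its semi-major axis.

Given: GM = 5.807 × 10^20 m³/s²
T = 1.466 hours = 5277.6 s
GM = 5.807 × 10^20 m³/s²
Kepler's third law: a³ = GM T² / (4π²)
T² = 2.78531 × 10^7 s²
a³ = (5.807 × 10^20) × (2.78531 × 10^7) / (4π²) = 4.09699 × 10^26 m³
a = (a³)^(1/3) = 7.42714 × 10^8 m ≈ 7.427 × 10^8 m

Final answer: 7.427 × 10^8 m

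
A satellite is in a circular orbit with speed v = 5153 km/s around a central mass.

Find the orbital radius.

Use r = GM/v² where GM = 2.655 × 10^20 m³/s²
v = 5153 km/s = 5.153 × 10^6 m/s
GM = 2.655 × 10^20 m³/s²
v² = 2.65534 × 10^13 m²/s²
r = GM/v² = (2.655 × 10^20) / (2.65534 × 10^13) = 9.99872 × 10^6 m ≈ 9.999 Mm

Final answer: 9.999 Mm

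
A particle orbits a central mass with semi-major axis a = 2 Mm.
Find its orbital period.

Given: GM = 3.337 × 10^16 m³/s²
a = 2 Mm = 2 × 10^6 m
GM = 3.337 × 10^16 m³/s²
a³ = 8 × 10^18 m³
T = 2π √(a³/GM) = 2π √((8 × 10^18) / (3.337 × 10^16)) = 2π × 15.4834 s
T = 97.2852 s ≈ 1.621 minutes

Final answer: 1.621 minutes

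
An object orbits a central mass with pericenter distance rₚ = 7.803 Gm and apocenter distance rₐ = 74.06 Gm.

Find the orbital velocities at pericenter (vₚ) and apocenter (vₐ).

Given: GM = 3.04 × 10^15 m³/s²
rₚ = 7.803 Gm = 7.803 × 10^9 m
rₐ = 74.06 Gm = 7.406 × 10^10 m
GM = 3.04 × 10^15 m³/s²
a = (rₚ + rₐ)/2 = 4.09315 × 10^10 m
Vis-viva: v² = GM (2/r − 1/a)
vₚ² = 3.04 × 10^15 × (2.56312 × 10^-10 − 2.44311 × 10^-11) = 704917 m²/s²
vₚ = 839.593 m/s ≈ 839.6 m/s
vₐ² = 3.04 × 10^15 × (2.70051 × 10^-11 − 2.44311 × 10^-11) = 7825.17 m²/s²
vₐ = 88.46 m/s ≈ 88.46 m/s

Final answer: vₚ = 839.6 m/s, vₐ = 88.46 m/s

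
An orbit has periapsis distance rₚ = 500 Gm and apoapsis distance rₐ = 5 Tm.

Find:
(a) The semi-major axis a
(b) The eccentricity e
rₚ = 500 Gm = 5 × 10^11 m
rₐ = 5 Tm = 5 × 10^12 m
(a) a = (rₚ + rₐ)/2 = 2.75 × 10^12 m ≈ 2.75 Tm
(b) e = (rₐ − rₚ)/(rₐ + rₚ) = (4.5 × 10^12) / (5.5 × 10^12) = 0.818182

Final answer:
(a) a = 2.75 Tm
(b) e = 0.8182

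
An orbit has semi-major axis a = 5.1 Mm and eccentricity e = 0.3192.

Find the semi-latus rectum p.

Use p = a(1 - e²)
a = 5.1 Mm = 5.1 × 10^6 m
e = 0.3192,  e² = 0.101889,  1 − e² = 0.898111
p = a(1 − e²) = 5.1 × 10^6 m × 0.898111 = 4.58037 × 10^6 m ≈ 4.58 Mm

Final answer: p = 4.58 Mm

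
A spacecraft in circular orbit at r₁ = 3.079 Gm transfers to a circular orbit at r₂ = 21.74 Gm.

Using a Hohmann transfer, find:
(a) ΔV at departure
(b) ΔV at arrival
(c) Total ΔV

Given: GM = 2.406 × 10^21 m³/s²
r₁ = 3.079 Gm = 3.079 × 10^9 m
r₂ = 21.74 Gm = 2.174 × 10^10 m
GM = 2.406 × 10^21 m³/s²
Transfer ellipse: a_t = (r₁ + r₂)/2 = 1.24095 × 10^10 m
Circular speed at r₁: v₁ = √(GM/r₁) = 883981 m/s
Transfer speed at r₁ (periapsis): v₁ₜ = √(GM(2/r₁ − 1/a_t)) = 1.17003 × 10^6 m/s
(a) ΔV₁ = v₁ₜ − v₁ = 286045 m/s ≈ 286 km/s
Circular speed at r₂: v₂ = √(GM/r₂) = 332673 m/s
Transfer speed at r₂ (apoapsis): v₂ₜ = √(GM(2/r₂ − 1/a_t)) = 165709 m/s
(b) ΔV₂ = v₂ − v₂ₜ = 166965 m/s ≈ 167 km/s
(c) ΔV_total = ΔV₁ + ΔV₂ = 453010 m/s ≈ 453 km/s

Final answer:
(a) ΔV₁ = 286 km/s
(b) ΔV₂ = 167 km/s
(c) ΔV_total = 453 km/s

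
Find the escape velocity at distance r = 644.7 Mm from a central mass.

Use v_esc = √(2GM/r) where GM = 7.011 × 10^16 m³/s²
r = 644.7 Mm = 6.447 × 10^8 m
GM = 7.011 × 10^16 m³/s²
2GM/r = 2 × (7.011 × 10^16) / (6.447 × 10^8) = 2.17497 × 10^8 m²/s²
v_esc = √(2GM/r) = 14747.8 m/s ≈ 14.75 km/s

Final answer: 14.75 km/s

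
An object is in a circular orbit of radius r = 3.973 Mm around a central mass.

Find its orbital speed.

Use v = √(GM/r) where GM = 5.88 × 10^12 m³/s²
r = 3.973 Mm = 3.973 × 10^6 m
GM = 5.88 × 10^12 m³/s²
GM/r = (5.88 × 10^12) / (3.973 × 10^6) = 1.47999 × 10^6 m²/s²
v = √(GM/r) = 1216.55 m/s ≈ 1.217 km/s

Final answer: 1.217 km/s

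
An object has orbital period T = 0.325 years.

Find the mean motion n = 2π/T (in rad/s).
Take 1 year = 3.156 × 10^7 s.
T = 0.325 years = 1.0257 × 10^7 s
n = 2π / (1.0257 × 10^7 s) = 6.12575 × 10^-7 rad/s ≈ 6.126 × 10^-7 rad/s

Final answer: n = 6.126 × 10^-7 rad/s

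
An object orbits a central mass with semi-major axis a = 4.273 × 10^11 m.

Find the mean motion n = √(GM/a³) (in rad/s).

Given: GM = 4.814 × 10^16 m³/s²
a = 4.273 × 10^11 m
GM = 4.814 × 10^16 m³/s²
a³ = 7.80187 × 10^34 m³
GM/a³ = (4.814 × 10^16) / (7.80187 × 10^34) = 6.17032 × 10^-19 s⁻²
n = √(GM/a³) = 7.85514 × 10^-10 rad/s ≈ 7.855 × 10^-10 rad/s

Final answer: n = 7.855 × 10^-10 rad/s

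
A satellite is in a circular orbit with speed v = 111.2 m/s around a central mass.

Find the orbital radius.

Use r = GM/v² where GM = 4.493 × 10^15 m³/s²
v = 111.2 m/s
GM = 4.493 × 10^15 m³/s²
v² = 12365.4 m²/s²
r = GM/v² = (4.493 × 10^15) / 12365.4 = 3.63351 × 10^11 m ≈ 3.634 × 10^11 m

Final answer: 3.634 × 10^11 m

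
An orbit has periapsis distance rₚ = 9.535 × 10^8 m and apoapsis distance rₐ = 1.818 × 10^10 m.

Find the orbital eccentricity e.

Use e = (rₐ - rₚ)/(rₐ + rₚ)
rₚ = 9.535 × 10^8 m
rₐ = 1.818 × 10^10 m
rₐ − rₚ = 1.72265 × 10^10 m
rₐ + rₚ = 1.91335 × 10^10 m
e = (rₐ − rₚ)/(rₐ + rₚ) = 0.900332

Final answer: e = 0.9003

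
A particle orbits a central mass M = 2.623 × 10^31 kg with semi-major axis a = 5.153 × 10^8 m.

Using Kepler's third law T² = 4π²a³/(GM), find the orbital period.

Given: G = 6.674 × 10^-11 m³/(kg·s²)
M = 2.623 × 10^31 kg
GM = G × M = 6.674 × 10^-11 × 2.623 × 10^31 = 1.75059 × 10^21 m³/s²
a = 5.153 × 10^8 m
a³ = 1.3683 × 10^26 m³
T = 2π √(a³/GM) = 2π √((1.3683 × 10^26) / (1.75059 × 10^21)) = 2π × 279.575 s
T = 1756.62 s ≈ 29.28 minutes

Final answer: 29.28 minutes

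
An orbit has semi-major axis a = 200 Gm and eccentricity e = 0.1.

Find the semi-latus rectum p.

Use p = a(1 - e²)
a = 200 Gm = 2 × 10^11 m
e = 0.1,  e² = 0.01,  1 − e² = 0.99
p = a(1 − e²) = 2 × 10^11 m × 0.99 = 1.98 × 10^11 m ≈ 198 Gm

Final answer: p = 198 Gm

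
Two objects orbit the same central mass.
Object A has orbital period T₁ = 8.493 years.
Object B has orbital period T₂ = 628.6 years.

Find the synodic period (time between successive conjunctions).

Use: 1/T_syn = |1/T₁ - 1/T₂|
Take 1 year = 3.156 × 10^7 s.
T₁ = 8.493 years = 2.68039 × 10^8 s
T₂ = 628.6 years = 1.98386 × 10^10 s
1/T₁ = 3.7308 × 10^-9 s⁻¹
1/T₂ = 5.04067 × 10^-11 s⁻¹
|1/T₁ − 1/T₂| = 3.68039 × 10^-9 s⁻¹
T_syn = 1 / |1/T₁ − 1/T₂| = 2.7171 × 10^8 s ≈ 8.609 years

Final answer: T_syn = 8.609 years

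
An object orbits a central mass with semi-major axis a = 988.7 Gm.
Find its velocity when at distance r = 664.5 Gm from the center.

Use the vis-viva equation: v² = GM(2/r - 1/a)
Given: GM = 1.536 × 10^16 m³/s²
a = 988.7 Gm = 9.887 × 10^11 m
r = 664.5 Gm = 6.645 × 10^11 m
GM = 1.536 × 10^16 m³/s²
2/r − 1/a = 3.00978 × 10^-12 − 1.01143 × 10^-12 = 1.99835 × 10^-12 m⁻¹
v² = GM (2/r − 1/a) = 30694.7 m²/s²
v = 175.199 m/s ≈ 175.2 m/s

Final answer: 175.2 m/s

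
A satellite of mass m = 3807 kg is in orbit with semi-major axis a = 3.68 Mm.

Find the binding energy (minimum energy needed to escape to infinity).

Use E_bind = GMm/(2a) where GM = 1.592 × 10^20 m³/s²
a = 3.68 Mm = 3.68 × 10^6 m
GM = 1.592 × 10^20 m³/s²
m = 3807 kg
GMm = 1.592 × 10^20 × 3807 = 6.06074 × 10^23 m³·kg/s²
2a = 7.36 × 10^6 m
E_bind = GMm/(2a) = 8.23471 × 10^16 J ≈ 82.35 PJ

Final answer: 82.35 PJ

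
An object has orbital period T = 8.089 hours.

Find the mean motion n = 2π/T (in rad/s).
T = 8.089 hours = 29120.4 s
n = 2π / 29120.4 s = 0.000215766 rad/s ≈ 0.0002158 rad/s

Final answer: n = 0.0002158 rad/s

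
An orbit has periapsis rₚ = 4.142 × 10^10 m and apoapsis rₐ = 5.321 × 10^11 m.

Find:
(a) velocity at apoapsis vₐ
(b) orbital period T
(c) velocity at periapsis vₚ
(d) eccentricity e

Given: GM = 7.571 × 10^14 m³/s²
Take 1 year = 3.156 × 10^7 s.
rₚ = 4.142 × 10^10 m
rₐ = 5.321 × 10^11 m
GM = 7.571 × 10^14 m³/s²
a = (rₚ + rₐ)/2 = 2.8676 × 10^11 m
e = (rₐ − rₚ)/(rₐ + rₚ) = (4.9068 × 10^11) / (5.7352 × 10^11) = 0.855559
(a) vₐ² = GM (2/rₐ − 1/a) = 7.571 × 10^14 × (3.75869 × 10^-12 − 3.48724 × 10^-12) = 205.519 m²/s²;  vₐ = 14.3359 m/s ≈ 14.34 m/s
(b) a³ = 2.35806 × 10^34 m³;  T = 2π √(a³/GM) = 2π × 5.58086 × 10^9 s = 3.50656 × 10^10 s ≈ 1111 years
(c) vₚ² = GM (2/rₚ − 1/a) = 7.571 × 10^14 × (4.82859 × 10^-11 − 3.48724 × 10^-12) = 33917 m²/s²;  vₚ = 184.166 m/s ≈ 184.2 m/s
(d) e = 0.855559 ≈ 0.8556

Final answer:
(a) velocity at apoapsis vₐ = 14.34 m/s
(b) orbital period T = 1111 years
(c) velocity at periapsis vₚ = 184.2 m/s
(d) eccentricity e = 0.8556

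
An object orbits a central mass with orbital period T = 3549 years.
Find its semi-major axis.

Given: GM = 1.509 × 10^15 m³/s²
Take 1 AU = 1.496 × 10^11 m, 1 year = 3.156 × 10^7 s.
T = 3549 years = 1.12006 × 10^11 s
GM = 1.509 × 10^15 m³/s²
Kepler's third law: a³ = GM T² / (4π²)
T² = 1.25454 × 10^22 s²
a³ = (1.509 × 10^15) × (1.25454 × 10^22) / (4π²) = 4.7953 × 10^35 m³
a = (a³)^(1/3) = 7.82718 × 10^11 m ≈ 5.232 AU

Final answer: 5.232 AU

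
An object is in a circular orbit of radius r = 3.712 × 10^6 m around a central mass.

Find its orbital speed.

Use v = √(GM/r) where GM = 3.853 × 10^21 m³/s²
r = 3.712 × 10^6 m
GM = 3.853 × 10^21 m³/s²
GM/r = (3.853 × 10^21) / (3.712 × 10^6) = 1.03798 × 10^15 m²/s²
v = √(GM/r) = 3.22178 × 10^7 m/s ≈ 3.222 × 10^4 km/s

Final answer: 3.222 × 10^4 km/s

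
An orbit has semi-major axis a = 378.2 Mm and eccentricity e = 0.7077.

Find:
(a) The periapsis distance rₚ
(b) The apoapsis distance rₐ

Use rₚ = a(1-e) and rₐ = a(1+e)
a = 378.2 Mm = 3.782 × 10^8 m
e = 0.7077:  1 − e = 0.2923,  1 + e = 1.7077
(a) rₚ = a(1 − e) = 3.782 × 10^8 m × 0.2923 = 1.10548 × 10^8 m ≈ 110.5 Mm
(b) rₐ = a(1 + e) = 3.782 × 10^8 m × 1.7077 = 6.45852 × 10^8 m ≈ 645.9 Mm

Final answer:
(a) rₚ = 110.5 Mm
(b) rₐ = 645.9 Mm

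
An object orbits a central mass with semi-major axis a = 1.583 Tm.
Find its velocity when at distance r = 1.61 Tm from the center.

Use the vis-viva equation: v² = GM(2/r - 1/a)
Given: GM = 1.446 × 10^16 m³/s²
a = 1.583 Tm = 1.583 × 10^12 m
r = 1.61 Tm = 1.61 × 10^12 m
GM = 1.446 × 10^16 m³/s²
2/r − 1/a = 1.24224 × 10^-12 − 6.31712 × 10^-13 = 6.10524 × 10^-13 m⁻¹
v² = GM (2/r − 1/a) = 8828.18 m²/s²
v = 93.9584 m/s ≈ 93.96 m/s

Final answer: 93.96 m/s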